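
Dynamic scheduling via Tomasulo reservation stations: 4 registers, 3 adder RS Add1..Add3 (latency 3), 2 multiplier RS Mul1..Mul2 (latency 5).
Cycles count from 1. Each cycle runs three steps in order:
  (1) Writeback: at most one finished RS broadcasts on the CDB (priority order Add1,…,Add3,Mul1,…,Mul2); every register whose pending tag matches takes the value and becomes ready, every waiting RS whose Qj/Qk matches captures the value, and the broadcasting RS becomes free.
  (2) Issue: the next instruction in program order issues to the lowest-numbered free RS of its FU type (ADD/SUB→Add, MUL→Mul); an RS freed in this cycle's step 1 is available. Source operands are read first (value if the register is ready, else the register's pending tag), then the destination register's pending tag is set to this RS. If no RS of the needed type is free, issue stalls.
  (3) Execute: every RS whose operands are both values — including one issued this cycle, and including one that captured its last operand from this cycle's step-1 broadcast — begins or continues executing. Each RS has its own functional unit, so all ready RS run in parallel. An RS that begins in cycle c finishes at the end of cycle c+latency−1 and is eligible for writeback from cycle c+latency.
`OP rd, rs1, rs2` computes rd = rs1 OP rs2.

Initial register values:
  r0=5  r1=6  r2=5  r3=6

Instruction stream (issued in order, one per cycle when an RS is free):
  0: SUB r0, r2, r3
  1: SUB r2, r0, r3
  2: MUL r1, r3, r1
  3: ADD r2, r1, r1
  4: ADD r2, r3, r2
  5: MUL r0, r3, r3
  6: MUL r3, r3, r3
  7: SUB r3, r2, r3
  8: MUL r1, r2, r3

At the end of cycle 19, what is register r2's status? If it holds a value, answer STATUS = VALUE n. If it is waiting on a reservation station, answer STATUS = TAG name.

  c1: issue SUB r0<-Add1  regs: r0:Add1,r1:6,r2:5,r3:6
  c2: issue SUB r2<-Add2  regs: r0:Add1,r1:6,r2:Add2,r3:6
  c3: issue MUL r1<-Mul1  regs: r0:Add1,r1:Mul1,r2:Add2,r3:6
  c4: CDB Add1=-1; issue ADD r2<-Add1  regs: r0:-1,r1:Mul1,r2:Add1,r3:6
  c5: issue ADD r2<-Add3  regs: r0:-1,r1:Mul1,r2:Add3,r3:6
  c6: issue MUL r0<-Mul2  regs: r0:Mul2,r1:Mul1,r2:Add3,r3:6
  c7: CDB Add2=-7; stall  regs: r0:Mul2,r1:Mul1,r2:Add3,r3:6
  c8: CDB Mul1=36; issue MUL r3<-Mul1  regs: r0:Mul2,r1:36,r2:Add3,r3:Mul1
  c9: issue SUB r3<-Add2  regs: r0:Mul2,r1:36,r2:Add3,r3:Add2
  c10: stall  regs: r0:Mul2,r1:36,r2:Add3,r3:Add2
  c11: CDB Add1=72; stall  regs: r0:Mul2,r1:36,r2:Add3,r3:Add2
  c12: CDB Mul2=36; issue MUL r1<-Mul2  regs: r0:36,r1:Mul2,r2:Add3,r3:Add2
  c13: CDB Mul1=36  regs: r0:36,r1:Mul2,r2:Add3,r3:Add2
  c14: CDB Add3=78  regs: r0:36,r1:Mul2,r2:78,r3:Add2
  c15: -  regs: r0:36,r1:Mul2,r2:78,r3:Add2
  c16: -  regs: r0:36,r1:Mul2,r2:78,r3:Add2
  c17: CDB Add2=42  regs: r0:36,r1:Mul2,r2:78,r3:42
  c18: -  regs: r0:36,r1:Mul2,r2:78,r3:42
  c19: -  regs: r0:36,r1:Mul2,r2:78,r3:42

STATUS = VALUE 78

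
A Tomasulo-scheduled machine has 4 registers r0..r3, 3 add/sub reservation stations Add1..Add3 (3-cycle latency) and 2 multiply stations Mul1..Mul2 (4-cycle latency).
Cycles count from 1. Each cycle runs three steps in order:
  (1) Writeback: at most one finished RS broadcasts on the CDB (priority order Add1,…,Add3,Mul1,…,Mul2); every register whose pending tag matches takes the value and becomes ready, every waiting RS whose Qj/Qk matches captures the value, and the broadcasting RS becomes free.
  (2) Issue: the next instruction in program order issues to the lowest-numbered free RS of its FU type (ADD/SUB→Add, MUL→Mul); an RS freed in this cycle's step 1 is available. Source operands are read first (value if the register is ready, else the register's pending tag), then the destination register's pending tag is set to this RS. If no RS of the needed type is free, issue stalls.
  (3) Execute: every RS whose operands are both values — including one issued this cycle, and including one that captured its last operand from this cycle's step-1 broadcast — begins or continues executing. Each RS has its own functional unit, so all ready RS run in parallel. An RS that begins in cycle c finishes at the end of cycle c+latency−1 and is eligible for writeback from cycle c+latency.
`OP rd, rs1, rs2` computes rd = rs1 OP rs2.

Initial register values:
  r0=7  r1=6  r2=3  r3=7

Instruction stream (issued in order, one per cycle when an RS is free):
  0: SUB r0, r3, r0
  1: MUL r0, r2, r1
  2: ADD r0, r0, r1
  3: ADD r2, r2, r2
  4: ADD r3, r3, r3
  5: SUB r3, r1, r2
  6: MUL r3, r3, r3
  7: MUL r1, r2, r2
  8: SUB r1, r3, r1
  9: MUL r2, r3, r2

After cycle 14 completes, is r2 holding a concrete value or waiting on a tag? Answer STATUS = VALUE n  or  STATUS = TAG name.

STATUS = TAG Mul2

  c1: issue SUB r0<-Add1  regs: r0:Add1,r1:6,r2:3,r3:7
  c2: issue MUL r0<-Mul1  regs: r0:Mul1,r1:6,r2:3,r3:7
  c3: issue ADD r0<-Add2  regs: r0:Add2,r1:6,r2:3,r3:7
  c4: CDB Add1=0; issue ADD r2<-Add1  regs: r0:Add2,r1:6,r2:Add1,r3:7
  c5: issue ADD r3<-Add3  regs: r0:Add2,r1:6,r2:Add1,r3:Add3
  c6: CDB Mul1=18; stall  regs: r0:Add2,r1:6,r2:Add1,r3:Add3
  c7: CDB Add1=6; issue SUB r3<-Add1  regs: r0:Add2,r1:6,r2:6,r3:Add1
  c8: CDB Add3=14; issue MUL r3<-Mul1  regs: r0:Add2,r1:6,r2:6,r3:Mul1
  c9: CDB Add2=24; issue MUL r1<-Mul2  regs: r0:24,r1:Mul2,r2:6,r3:Mul1
  c10: CDB Add1=0; issue SUB r1<-Add1  regs: r0:24,r1:Add1,r2:6,r3:Mul1
  c11: stall  regs: r0:24,r1:Add1,r2:6,r3:Mul1
  c12: stall  regs: r0:24,r1:Add1,r2:6,r3:Mul1
  c13: CDB Mul2=36; issue MUL r2<-Mul2  regs: r0:24,r1:Add1,r2:Mul2,r3:Mul1
  c14: CDB Mul1=0  regs: r0:24,r1:Add1,r2:Mul2,r3:0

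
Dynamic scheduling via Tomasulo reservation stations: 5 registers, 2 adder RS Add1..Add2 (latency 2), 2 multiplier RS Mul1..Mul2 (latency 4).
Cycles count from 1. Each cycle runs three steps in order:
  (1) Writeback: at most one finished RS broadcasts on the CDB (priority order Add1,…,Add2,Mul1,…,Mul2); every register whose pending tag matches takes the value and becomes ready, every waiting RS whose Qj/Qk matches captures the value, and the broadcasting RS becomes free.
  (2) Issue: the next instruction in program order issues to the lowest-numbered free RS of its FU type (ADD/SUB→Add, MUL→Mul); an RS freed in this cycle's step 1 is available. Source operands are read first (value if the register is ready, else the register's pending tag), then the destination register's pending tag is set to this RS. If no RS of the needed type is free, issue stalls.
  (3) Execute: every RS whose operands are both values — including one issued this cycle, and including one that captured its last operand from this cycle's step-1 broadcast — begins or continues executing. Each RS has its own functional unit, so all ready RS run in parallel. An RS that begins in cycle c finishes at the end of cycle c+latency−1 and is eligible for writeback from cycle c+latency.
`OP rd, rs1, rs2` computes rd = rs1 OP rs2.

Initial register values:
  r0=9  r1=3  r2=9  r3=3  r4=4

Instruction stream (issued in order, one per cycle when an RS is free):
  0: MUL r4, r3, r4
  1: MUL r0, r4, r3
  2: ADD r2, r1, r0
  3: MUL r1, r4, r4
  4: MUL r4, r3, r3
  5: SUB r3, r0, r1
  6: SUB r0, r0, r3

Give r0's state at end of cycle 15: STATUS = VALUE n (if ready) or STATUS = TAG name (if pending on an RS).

c1: issue MUL r4<-Mul1 | r0:9,r1:3,r2:9,r3:3,r4:Mul1
c2: issue MUL r0<-Mul2 | r0:Mul2,r1:3,r2:9,r3:3,r4:Mul1
c3: issue ADD r2<-Add1 | r0:Mul2,r1:3,r2:Add1,r3:3,r4:Mul1
c4: stall | r0:Mul2,r1:3,r2:Add1,r3:3,r4:Mul1
c5: CDB Mul1=12; issue MUL r1<-Mul1 | r0:Mul2,r1:Mul1,r2:Add1,r3:3,r4:12
c6: stall | r0:Mul2,r1:Mul1,r2:Add1,r3:3,r4:12
c7: stall | r0:Mul2,r1:Mul1,r2:Add1,r3:3,r4:12
c8: stall | r0:Mul2,r1:Mul1,r2:Add1,r3:3,r4:12
c9: CDB Mul1=144; issue MUL r4<-Mul1 | r0:Mul2,r1:144,r2:Add1,r3:3,r4:Mul1
c10: CDB Mul2=36; issue SUB r3<-Add2 | r0:36,r1:144,r2:Add1,r3:Add2,r4:Mul1
c11: stall | r0:36,r1:144,r2:Add1,r3:Add2,r4:Mul1
c12: CDB Add1=39; issue SUB r0<-Add1 | r0:Add1,r1:144,r2:39,r3:Add2,r4:Mul1
c13: CDB Add2=-108 | r0:Add1,r1:144,r2:39,r3:-108,r4:Mul1
c14: CDB Mul1=9 | r0:Add1,r1:144,r2:39,r3:-108,r4:9
c15: CDB Add1=144 | r0:144,r1:144,r2:39,r3:-108,r4:9

STATUS = VALUE 144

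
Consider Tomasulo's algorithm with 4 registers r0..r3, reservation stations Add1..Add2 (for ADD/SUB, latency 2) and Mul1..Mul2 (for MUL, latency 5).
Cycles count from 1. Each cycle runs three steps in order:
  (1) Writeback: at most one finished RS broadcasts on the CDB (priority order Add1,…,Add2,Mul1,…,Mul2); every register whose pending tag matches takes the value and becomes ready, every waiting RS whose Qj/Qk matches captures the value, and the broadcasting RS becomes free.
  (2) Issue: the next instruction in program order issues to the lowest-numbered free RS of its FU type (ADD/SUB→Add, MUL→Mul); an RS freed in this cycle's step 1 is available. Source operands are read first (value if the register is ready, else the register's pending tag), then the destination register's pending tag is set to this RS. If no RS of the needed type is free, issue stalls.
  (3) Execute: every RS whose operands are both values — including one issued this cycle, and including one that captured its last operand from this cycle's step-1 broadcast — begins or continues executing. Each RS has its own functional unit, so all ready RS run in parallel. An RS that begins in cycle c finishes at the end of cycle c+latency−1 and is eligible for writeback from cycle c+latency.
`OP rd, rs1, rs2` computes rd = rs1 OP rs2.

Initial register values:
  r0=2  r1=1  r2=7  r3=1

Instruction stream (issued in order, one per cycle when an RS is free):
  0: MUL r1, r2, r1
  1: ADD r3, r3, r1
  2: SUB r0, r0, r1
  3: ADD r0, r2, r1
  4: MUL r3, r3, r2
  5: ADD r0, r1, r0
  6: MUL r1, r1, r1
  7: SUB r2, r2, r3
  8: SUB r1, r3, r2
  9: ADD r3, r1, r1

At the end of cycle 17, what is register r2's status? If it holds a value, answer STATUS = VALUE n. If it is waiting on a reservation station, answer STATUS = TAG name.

STATUS = VALUE -49

c1: issue MUL r1<-Mul1 | r0:2,r1:Mul1,r2:7,r3:1
c2: issue ADD r3<-Add1 | r0:2,r1:Mul1,r2:7,r3:Add1
c3: issue SUB r0<-Add2 | r0:Add2,r1:Mul1,r2:7,r3:Add1
c4: stall | r0:Add2,r1:Mul1,r2:7,r3:Add1
c5: stall | r0:Add2,r1:Mul1,r2:7,r3:Add1
c6: CDB Mul1=7; stall | r0:Add2,r1:7,r2:7,r3:Add1
c7: stall | r0:Add2,r1:7,r2:7,r3:Add1
c8: CDB Add1=8; issue ADD r0<-Add1 | r0:Add1,r1:7,r2:7,r3:8
c9: CDB Add2=-5; issue MUL r3<-Mul1 | r0:Add1,r1:7,r2:7,r3:Mul1
c10: CDB Add1=14; issue ADD r0<-Add1 | r0:Add1,r1:7,r2:7,r3:Mul1
c11: issue MUL r1<-Mul2 | r0:Add1,r1:Mul2,r2:7,r3:Mul1
c12: CDB Add1=21; issue SUB r2<-Add1 | r0:21,r1:Mul2,r2:Add1,r3:Mul1
c13: issue SUB r1<-Add2 | r0:21,r1:Add2,r2:Add1,r3:Mul1
c14: CDB Mul1=56; stall | r0:21,r1:Add2,r2:Add1,r3:56
c15: stall | r0:21,r1:Add2,r2:Add1,r3:56
c16: CDB Add1=-49; issue ADD r3<-Add1 | r0:21,r1:Add2,r2:-49,r3:Add1
c17: CDB Mul2=49 | r0:21,r1:Add2,r2:-49,r3:Add1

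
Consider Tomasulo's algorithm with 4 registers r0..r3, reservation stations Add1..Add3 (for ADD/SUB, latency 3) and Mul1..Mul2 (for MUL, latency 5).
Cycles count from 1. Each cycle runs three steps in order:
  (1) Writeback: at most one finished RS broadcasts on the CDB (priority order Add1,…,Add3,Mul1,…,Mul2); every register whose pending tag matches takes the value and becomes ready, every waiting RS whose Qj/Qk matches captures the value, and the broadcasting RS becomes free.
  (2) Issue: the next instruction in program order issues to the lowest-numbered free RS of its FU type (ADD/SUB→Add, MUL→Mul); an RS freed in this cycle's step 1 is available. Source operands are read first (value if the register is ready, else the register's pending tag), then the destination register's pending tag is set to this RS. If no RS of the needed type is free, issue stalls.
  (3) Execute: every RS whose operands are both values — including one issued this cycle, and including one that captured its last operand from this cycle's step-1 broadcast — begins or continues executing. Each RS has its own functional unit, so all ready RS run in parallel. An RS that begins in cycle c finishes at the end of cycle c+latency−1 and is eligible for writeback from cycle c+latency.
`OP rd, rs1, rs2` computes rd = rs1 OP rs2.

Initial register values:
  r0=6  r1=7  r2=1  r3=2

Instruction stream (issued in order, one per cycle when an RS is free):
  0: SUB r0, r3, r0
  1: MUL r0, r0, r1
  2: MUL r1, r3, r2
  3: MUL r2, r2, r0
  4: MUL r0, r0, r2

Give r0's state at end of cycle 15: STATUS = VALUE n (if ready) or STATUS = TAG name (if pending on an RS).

  c1: issue SUB r0<-Add1  regs: r0:Add1,r1:7,r2:1,r3:2
  c2: issue MUL r0<-Mul1  regs: r0:Mul1,r1:7,r2:1,r3:2
  c3: issue MUL r1<-Mul2  regs: r0:Mul1,r1:Mul2,r2:1,r3:2
  c4: CDB Add1=-4; stall  regs: r0:Mul1,r1:Mul2,r2:1,r3:2
  c5: stall  regs: r0:Mul1,r1:Mul2,r2:1,r3:2
  c6: stall  regs: r0:Mul1,r1:Mul2,r2:1,r3:2
  c7: stall  regs: r0:Mul1,r1:Mul2,r2:1,r3:2
  c8: CDB Mul2=2; issue MUL r2<-Mul2  regs: r0:Mul1,r1:2,r2:Mul2,r3:2
  c9: CDB Mul1=-28; issue MUL r0<-Mul1  regs: r0:Mul1,r1:2,r2:Mul2,r3:2
  c10: -  regs: r0:Mul1,r1:2,r2:Mul2,r3:2
  c11: -  regs: r0:Mul1,r1:2,r2:Mul2,r3:2
  c12: -  regs: r0:Mul1,r1:2,r2:Mul2,r3:2
  c13: -  regs: r0:Mul1,r1:2,r2:Mul2,r3:2
  c14: CDB Mul2=-28  regs: r0:Mul1,r1:2,r2:-28,r3:2
  c15: -  regs: r0:Mul1,r1:2,r2:-28,r3:2

STATUS = TAG Mul1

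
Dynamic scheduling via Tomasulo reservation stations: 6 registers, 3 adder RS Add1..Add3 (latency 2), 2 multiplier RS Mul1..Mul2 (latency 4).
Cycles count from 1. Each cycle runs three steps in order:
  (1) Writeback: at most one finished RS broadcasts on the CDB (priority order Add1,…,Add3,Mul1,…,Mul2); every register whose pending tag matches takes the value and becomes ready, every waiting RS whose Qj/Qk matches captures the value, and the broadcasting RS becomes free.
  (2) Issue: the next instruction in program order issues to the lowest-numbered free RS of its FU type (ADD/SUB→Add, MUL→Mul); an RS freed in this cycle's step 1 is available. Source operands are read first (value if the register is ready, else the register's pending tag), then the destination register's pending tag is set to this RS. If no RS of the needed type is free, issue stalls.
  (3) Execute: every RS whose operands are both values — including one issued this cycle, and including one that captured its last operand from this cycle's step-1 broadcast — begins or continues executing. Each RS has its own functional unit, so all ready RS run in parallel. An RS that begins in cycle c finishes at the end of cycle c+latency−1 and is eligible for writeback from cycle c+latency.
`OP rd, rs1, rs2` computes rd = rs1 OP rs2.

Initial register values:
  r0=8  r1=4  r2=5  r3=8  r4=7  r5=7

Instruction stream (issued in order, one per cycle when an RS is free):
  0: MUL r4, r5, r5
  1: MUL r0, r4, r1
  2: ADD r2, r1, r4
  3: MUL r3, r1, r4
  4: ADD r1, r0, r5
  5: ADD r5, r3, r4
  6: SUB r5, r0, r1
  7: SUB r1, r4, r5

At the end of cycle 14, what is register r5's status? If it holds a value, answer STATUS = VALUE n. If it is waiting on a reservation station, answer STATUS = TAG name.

STATUS = VALUE -7

c1: issue MUL r4<-Mul1 | r0:8,r1:4,r2:5,r3:8,r4:Mul1,r5:7
c2: issue MUL r0<-Mul2 | r0:Mul2,r1:4,r2:5,r3:8,r4:Mul1,r5:7
c3: issue ADD r2<-Add1 | r0:Mul2,r1:4,r2:Add1,r3:8,r4:Mul1,r5:7
c4: stall | r0:Mul2,r1:4,r2:Add1,r3:8,r4:Mul1,r5:7
c5: CDB Mul1=49; issue MUL r3<-Mul1 | r0:Mul2,r1:4,r2:Add1,r3:Mul1,r4:49,r5:7
c6: issue ADD r1<-Add2 | r0:Mul2,r1:Add2,r2:Add1,r3:Mul1,r4:49,r5:7
c7: CDB Add1=53; issue ADD r5<-Add1 | r0:Mul2,r1:Add2,r2:53,r3:Mul1,r4:49,r5:Add1
c8: issue SUB r5<-Add3 | r0:Mul2,r1:Add2,r2:53,r3:Mul1,r4:49,r5:Add3
c9: CDB Mul1=196; stall | r0:Mul2,r1:Add2,r2:53,r3:196,r4:49,r5:Add3
c10: CDB Mul2=196; stall | r0:196,r1:Add2,r2:53,r3:196,r4:49,r5:Add3
c11: CDB Add1=245; issue SUB r1<-Add1 | r0:196,r1:Add1,r2:53,r3:196,r4:49,r5:Add3
c12: CDB Add2=203 | r0:196,r1:Add1,r2:53,r3:196,r4:49,r5:Add3
c13: - | r0:196,r1:Add1,r2:53,r3:196,r4:49,r5:Add3
c14: CDB Add3=-7 | r0:196,r1:Add1,r2:53,r3:196,r4:49,r5:-7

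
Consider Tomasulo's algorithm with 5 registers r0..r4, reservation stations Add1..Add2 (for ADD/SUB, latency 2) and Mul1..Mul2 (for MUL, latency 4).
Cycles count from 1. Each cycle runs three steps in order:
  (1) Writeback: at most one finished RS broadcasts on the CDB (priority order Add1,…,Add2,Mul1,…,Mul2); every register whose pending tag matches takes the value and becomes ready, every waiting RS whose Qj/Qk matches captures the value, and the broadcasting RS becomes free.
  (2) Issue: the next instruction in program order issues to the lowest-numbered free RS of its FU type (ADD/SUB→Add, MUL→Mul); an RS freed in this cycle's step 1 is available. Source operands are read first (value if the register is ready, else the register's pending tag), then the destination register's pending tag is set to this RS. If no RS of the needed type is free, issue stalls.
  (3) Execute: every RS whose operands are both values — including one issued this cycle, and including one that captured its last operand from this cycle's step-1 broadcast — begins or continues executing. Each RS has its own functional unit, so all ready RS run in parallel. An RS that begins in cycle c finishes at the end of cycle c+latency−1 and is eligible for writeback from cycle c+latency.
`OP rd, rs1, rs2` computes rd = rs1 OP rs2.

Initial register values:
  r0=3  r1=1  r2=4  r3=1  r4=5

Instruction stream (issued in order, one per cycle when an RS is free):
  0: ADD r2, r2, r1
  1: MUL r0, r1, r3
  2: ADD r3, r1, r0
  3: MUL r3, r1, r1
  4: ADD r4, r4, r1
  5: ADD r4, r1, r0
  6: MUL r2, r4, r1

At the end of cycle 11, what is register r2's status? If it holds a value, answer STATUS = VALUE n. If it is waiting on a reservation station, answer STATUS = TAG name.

c1: issue ADD r2<-Add1 | r0:3,r1:1,r2:Add1,r3:1,r4:5
c2: issue MUL r0<-Mul1 | r0:Mul1,r1:1,r2:Add1,r3:1,r4:5
c3: CDB Add1=5; issue ADD r3<-Add1 | r0:Mul1,r1:1,r2:5,r3:Add1,r4:5
c4: issue MUL r3<-Mul2 | r0:Mul1,r1:1,r2:5,r3:Mul2,r4:5
c5: issue ADD r4<-Add2 | r0:Mul1,r1:1,r2:5,r3:Mul2,r4:Add2
c6: CDB Mul1=1; stall | r0:1,r1:1,r2:5,r3:Mul2,r4:Add2
c7: CDB Add2=6; issue ADD r4<-Add2 | r0:1,r1:1,r2:5,r3:Mul2,r4:Add2
c8: CDB Add1=2; issue MUL r2<-Mul1 | r0:1,r1:1,r2:Mul1,r3:Mul2,r4:Add2
c9: CDB Add2=2 | r0:1,r1:1,r2:Mul1,r3:Mul2,r4:2
c10: CDB Mul2=1 | r0:1,r1:1,r2:Mul1,r3:1,r4:2
c11: - | r0:1,r1:1,r2:Mul1,r3:1,r4:2

STATUS = TAG Mul1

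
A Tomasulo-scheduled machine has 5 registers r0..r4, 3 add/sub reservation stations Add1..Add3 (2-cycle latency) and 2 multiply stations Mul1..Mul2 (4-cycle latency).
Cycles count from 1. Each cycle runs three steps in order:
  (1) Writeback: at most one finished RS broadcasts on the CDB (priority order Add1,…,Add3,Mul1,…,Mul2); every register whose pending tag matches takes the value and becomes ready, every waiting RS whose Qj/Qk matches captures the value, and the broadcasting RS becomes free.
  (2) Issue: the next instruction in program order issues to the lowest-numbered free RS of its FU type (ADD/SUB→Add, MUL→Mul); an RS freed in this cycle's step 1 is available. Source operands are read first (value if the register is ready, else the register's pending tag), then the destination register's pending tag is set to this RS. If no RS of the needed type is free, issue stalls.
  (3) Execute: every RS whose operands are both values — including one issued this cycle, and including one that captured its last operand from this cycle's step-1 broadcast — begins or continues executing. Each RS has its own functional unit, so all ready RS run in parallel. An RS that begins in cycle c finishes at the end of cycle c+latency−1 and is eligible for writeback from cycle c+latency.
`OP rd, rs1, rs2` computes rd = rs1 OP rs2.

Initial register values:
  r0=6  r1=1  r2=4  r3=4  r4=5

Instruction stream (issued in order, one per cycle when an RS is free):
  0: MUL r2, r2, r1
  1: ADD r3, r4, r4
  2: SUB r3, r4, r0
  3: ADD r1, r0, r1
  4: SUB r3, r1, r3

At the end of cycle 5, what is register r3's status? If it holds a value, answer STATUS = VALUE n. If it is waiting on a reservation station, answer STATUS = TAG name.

STATUS = TAG Add2

c1: issue MUL r2<-Mul1 | r0:6,r1:1,r2:Mul1,r3:4,r4:5
c2: issue ADD r3<-Add1 | r0:6,r1:1,r2:Mul1,r3:Add1,r4:5
c3: issue SUB r3<-Add2 | r0:6,r1:1,r2:Mul1,r3:Add2,r4:5
c4: CDB Add1=10; issue ADD r1<-Add1 | r0:6,r1:Add1,r2:Mul1,r3:Add2,r4:5
c5: CDB Add2=-1; issue SUB r3<-Add2 | r0:6,r1:Add1,r2:Mul1,r3:Add2,r4:5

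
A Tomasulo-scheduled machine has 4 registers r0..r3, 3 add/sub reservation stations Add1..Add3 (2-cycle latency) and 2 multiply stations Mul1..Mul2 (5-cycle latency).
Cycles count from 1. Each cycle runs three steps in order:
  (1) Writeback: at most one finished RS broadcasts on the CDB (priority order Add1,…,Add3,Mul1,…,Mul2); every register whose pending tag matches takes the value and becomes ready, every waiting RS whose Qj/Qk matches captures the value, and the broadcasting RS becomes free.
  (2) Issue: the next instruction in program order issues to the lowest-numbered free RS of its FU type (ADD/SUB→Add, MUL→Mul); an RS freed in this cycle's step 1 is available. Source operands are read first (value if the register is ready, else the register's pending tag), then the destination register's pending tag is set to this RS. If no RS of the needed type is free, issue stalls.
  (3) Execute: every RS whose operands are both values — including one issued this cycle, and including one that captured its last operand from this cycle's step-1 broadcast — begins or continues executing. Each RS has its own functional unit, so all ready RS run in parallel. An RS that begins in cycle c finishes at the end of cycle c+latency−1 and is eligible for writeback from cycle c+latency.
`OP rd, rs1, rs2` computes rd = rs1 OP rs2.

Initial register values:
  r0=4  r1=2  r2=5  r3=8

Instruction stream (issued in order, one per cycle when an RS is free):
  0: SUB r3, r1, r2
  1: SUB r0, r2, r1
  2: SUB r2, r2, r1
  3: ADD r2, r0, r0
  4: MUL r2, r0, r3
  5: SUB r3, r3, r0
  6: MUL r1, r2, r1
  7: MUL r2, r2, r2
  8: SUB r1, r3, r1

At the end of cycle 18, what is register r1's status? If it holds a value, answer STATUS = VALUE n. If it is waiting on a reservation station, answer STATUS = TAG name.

STATUS = VALUE 12

cycle 1: issue SUB r3<-Add1 // r0:4,r1:2,r2:5,r3:Add1
cycle 2: issue SUB r0<-Add2 // r0:Add2,r1:2,r2:5,r3:Add1
cycle 3: CDB Add1=-3; issue SUB r2<-Add1 // r0:Add2,r1:2,r2:Add1,r3:-3
cycle 4: CDB Add2=3; issue ADD r2<-Add2 // r0:3,r1:2,r2:Add2,r3:-3
cycle 5: CDB Add1=3; issue MUL r2<-Mul1 // r0:3,r1:2,r2:Mul1,r3:-3
cycle 6: CDB Add2=6; issue SUB r3<-Add1 // r0:3,r1:2,r2:Mul1,r3:Add1
cycle 7: issue MUL r1<-Mul2 // r0:3,r1:Mul2,r2:Mul1,r3:Add1
cycle 8: CDB Add1=-6; stall // r0:3,r1:Mul2,r2:Mul1,r3:-6
cycle 9: stall // r0:3,r1:Mul2,r2:Mul1,r3:-6
cycle 10: CDB Mul1=-9; issue MUL r2<-Mul1 // r0:3,r1:Mul2,r2:Mul1,r3:-6
cycle 11: issue SUB r1<-Add1 // r0:3,r1:Add1,r2:Mul1,r3:-6
cycle 12: - // r0:3,r1:Add1,r2:Mul1,r3:-6
cycle 13: - // r0:3,r1:Add1,r2:Mul1,r3:-6
cycle 14: - // r0:3,r1:Add1,r2:Mul1,r3:-6
cycle 15: CDB Mul1=81 // r0:3,r1:Add1,r2:81,r3:-6
cycle 16: CDB Mul2=-18 // r0:3,r1:Add1,r2:81,r3:-6
cycle 17: - // r0:3,r1:Add1,r2:81,r3:-6
cycle 18: CDB Add1=12 // r0:3,r1:12,r2:81,r3:-6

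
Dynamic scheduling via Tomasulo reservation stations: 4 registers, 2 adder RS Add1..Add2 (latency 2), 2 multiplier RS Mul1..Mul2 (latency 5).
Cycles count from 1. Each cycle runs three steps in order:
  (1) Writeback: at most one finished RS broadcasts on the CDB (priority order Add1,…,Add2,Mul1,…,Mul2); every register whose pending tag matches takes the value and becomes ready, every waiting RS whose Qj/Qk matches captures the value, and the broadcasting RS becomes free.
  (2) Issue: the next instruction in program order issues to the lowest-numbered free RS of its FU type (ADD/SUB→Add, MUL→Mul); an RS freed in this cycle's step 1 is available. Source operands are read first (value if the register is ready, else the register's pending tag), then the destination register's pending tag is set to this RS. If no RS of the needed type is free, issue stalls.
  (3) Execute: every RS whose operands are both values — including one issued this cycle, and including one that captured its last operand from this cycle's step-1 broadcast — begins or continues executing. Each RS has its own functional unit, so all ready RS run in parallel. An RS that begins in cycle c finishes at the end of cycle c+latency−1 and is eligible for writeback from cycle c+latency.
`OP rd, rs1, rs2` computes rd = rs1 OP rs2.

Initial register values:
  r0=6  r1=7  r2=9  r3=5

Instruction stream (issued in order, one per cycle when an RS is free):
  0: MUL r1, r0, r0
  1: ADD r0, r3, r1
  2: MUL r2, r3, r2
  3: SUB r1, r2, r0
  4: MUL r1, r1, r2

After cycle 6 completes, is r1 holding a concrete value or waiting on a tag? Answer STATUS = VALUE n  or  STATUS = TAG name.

STATUS = TAG Mul1

  c1: issue MUL r1<-Mul1  regs: r0:6,r1:Mul1,r2:9,r3:5
  c2: issue ADD r0<-Add1  regs: r0:Add1,r1:Mul1,r2:9,r3:5
  c3: issue MUL r2<-Mul2  regs: r0:Add1,r1:Mul1,r2:Mul2,r3:5
  c4: issue SUB r1<-Add2  regs: r0:Add1,r1:Add2,r2:Mul2,r3:5
  c5: stall  regs: r0:Add1,r1:Add2,r2:Mul2,r3:5
  c6: CDB Mul1=36; issue MUL r1<-Mul1  regs: r0:Add1,r1:Mul1,r2:Mul2,r3:5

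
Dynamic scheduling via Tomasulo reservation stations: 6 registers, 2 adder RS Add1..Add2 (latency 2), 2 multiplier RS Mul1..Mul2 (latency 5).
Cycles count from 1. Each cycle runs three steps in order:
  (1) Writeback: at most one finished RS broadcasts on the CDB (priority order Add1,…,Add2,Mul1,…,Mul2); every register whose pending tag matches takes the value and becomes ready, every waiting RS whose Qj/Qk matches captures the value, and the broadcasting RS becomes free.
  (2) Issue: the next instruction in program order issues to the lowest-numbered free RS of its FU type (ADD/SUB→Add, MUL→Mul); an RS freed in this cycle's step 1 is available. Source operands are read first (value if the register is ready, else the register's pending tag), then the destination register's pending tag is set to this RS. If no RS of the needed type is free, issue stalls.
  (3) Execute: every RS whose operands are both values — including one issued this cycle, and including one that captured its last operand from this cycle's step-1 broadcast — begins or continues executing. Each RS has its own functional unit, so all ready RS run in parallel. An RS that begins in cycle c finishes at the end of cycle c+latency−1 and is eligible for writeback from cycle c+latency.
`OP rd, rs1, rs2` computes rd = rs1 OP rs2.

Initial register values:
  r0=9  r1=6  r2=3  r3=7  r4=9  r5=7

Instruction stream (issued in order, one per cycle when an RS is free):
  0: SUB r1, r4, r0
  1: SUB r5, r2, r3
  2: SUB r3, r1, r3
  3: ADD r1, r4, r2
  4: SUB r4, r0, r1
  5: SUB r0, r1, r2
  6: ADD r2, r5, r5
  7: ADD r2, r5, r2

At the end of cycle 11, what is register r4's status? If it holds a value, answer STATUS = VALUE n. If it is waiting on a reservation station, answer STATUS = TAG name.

  c1: issue SUB r1<-Add1  regs: r0:9,r1:Add1,r2:3,r3:7,r4:9,r5:7
  c2: issue SUB r5<-Add2  regs: r0:9,r1:Add1,r2:3,r3:7,r4:9,r5:Add2
  c3: CDB Add1=0; issue SUB r3<-Add1  regs: r0:9,r1:0,r2:3,r3:Add1,r4:9,r5:Add2
  c4: CDB Add2=-4; issue ADD r1<-Add2  regs: r0:9,r1:Add2,r2:3,r3:Add1,r4:9,r5:-4
  c5: CDB Add1=-7; issue SUB r4<-Add1  regs: r0:9,r1:Add2,r2:3,r3:-7,r4:Add1,r5:-4
  c6: CDB Add2=12; issue SUB r0<-Add2  regs: r0:Add2,r1:12,r2:3,r3:-7,r4:Add1,r5:-4
  c7: stall  regs: r0:Add2,r1:12,r2:3,r3:-7,r4:Add1,r5:-4
  c8: CDB Add1=-3; issue ADD r2<-Add1  regs: r0:Add2,r1:12,r2:Add1,r3:-7,r4:-3,r5:-4
  c9: CDB Add2=9; issue ADD r2<-Add2  regs: r0:9,r1:12,r2:Add2,r3:-7,r4:-3,r5:-4
  c10: CDB Add1=-8  regs: r0:9,r1:12,r2:Add2,r3:-7,r4:-3,r5:-4
  c11: -  regs: r0:9,r1:12,r2:Add2,r3:-7,r4:-3,r5:-4

STATUS = VALUE -3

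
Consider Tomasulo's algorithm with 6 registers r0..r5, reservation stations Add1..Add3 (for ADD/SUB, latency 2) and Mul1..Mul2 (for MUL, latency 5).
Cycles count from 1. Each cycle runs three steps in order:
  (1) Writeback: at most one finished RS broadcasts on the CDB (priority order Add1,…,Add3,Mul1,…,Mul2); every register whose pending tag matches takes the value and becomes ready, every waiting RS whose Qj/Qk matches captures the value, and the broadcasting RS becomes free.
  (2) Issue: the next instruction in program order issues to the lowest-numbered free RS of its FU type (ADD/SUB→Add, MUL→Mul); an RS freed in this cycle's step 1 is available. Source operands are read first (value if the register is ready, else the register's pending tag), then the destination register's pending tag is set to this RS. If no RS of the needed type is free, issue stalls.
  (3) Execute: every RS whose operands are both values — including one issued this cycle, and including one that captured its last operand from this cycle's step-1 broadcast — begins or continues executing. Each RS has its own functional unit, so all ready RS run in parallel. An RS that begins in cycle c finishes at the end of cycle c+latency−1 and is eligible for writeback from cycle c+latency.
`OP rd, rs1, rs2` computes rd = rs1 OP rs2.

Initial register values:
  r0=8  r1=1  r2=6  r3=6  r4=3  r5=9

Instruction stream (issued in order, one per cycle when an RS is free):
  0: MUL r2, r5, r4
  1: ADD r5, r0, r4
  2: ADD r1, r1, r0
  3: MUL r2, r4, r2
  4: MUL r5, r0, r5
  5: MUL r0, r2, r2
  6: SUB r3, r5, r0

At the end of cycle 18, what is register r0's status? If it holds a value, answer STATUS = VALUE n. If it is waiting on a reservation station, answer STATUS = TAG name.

STATUS = VALUE 6561

c1: issue MUL r2<-Mul1 | r0:8,r1:1,r2:Mul1,r3:6,r4:3,r5:9
c2: issue ADD r5<-Add1 | r0:8,r1:1,r2:Mul1,r3:6,r4:3,r5:Add1
c3: issue ADD r1<-Add2 | r0:8,r1:Add2,r2:Mul1,r3:6,r4:3,r5:Add1
c4: CDB Add1=11; issue MUL r2<-Mul2 | r0:8,r1:Add2,r2:Mul2,r3:6,r4:3,r5:11
c5: CDB Add2=9; stall | r0:8,r1:9,r2:Mul2,r3:6,r4:3,r5:11
c6: CDB Mul1=27; issue MUL r5<-Mul1 | r0:8,r1:9,r2:Mul2,r3:6,r4:3,r5:Mul1
c7: stall | r0:8,r1:9,r2:Mul2,r3:6,r4:3,r5:Mul1
c8: stall | r0:8,r1:9,r2:Mul2,r3:6,r4:3,r5:Mul1
c9: stall | r0:8,r1:9,r2:Mul2,r3:6,r4:3,r5:Mul1
c10: stall | r0:8,r1:9,r2:Mul2,r3:6,r4:3,r5:Mul1
c11: CDB Mul1=88; issue MUL r0<-Mul1 | r0:Mul1,r1:9,r2:Mul2,r3:6,r4:3,r5:88
c12: CDB Mul2=81; issue SUB r3<-Add1 | r0:Mul1,r1:9,r2:81,r3:Add1,r4:3,r5:88
c13: - | r0:Mul1,r1:9,r2:81,r3:Add1,r4:3,r5:88
c14: - | r0:Mul1,r1:9,r2:81,r3:Add1,r4:3,r5:88
c15: - | r0:Mul1,r1:9,r2:81,r3:Add1,r4:3,r5:88
c16: - | r0:Mul1,r1:9,r2:81,r3:Add1,r4:3,r5:88
c17: CDB Mul1=6561 | r0:6561,r1:9,r2:81,r3:Add1,r4:3,r5:88
c18: - | r0:6561,r1:9,r2:81,r3:Add1,r4:3,r5:88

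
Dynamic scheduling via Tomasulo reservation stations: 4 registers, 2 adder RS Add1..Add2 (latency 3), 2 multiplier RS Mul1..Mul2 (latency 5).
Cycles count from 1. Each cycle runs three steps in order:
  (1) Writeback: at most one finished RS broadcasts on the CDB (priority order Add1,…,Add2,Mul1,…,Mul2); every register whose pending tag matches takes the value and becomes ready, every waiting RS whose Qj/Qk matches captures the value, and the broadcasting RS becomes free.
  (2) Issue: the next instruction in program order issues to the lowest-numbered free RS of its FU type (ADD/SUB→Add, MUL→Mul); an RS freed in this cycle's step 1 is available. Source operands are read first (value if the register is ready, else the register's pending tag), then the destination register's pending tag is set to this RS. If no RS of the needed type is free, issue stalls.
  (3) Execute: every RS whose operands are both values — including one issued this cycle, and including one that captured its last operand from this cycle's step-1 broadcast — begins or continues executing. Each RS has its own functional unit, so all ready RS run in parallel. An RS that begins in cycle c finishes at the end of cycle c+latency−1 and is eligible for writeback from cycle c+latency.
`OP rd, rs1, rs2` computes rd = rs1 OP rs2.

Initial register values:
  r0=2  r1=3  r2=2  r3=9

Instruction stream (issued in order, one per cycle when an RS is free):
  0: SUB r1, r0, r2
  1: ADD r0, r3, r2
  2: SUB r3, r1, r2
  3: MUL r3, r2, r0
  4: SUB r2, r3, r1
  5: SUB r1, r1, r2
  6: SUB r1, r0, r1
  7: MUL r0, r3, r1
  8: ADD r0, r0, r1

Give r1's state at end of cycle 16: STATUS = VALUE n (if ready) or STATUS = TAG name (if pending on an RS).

STATUS = TAG Add2

cycle 1: issue SUB r1<-Add1 // r0:2,r1:Add1,r2:2,r3:9
cycle 2: issue ADD r0<-Add2 // r0:Add2,r1:Add1,r2:2,r3:9
cycle 3: stall // r0:Add2,r1:Add1,r2:2,r3:9
cycle 4: CDB Add1=0; issue SUB r3<-Add1 // r0:Add2,r1:0,r2:2,r3:Add1
cycle 5: CDB Add2=11; issue MUL r3<-Mul1 // r0:11,r1:0,r2:2,r3:Mul1
cycle 6: issue SUB r2<-Add2 // r0:11,r1:0,r2:Add2,r3:Mul1
cycle 7: CDB Add1=-2; issue SUB r1<-Add1 // r0:11,r1:Add1,r2:Add2,r3:Mul1
cycle 8: stall // r0:11,r1:Add1,r2:Add2,r3:Mul1
cycle 9: stall // r0:11,r1:Add1,r2:Add2,r3:Mul1
cycle 10: CDB Mul1=22; stall // r0:11,r1:Add1,r2:Add2,r3:22
cycle 11: stall // r0:11,r1:Add1,r2:Add2,r3:22
cycle 12: stall // r0:11,r1:Add1,r2:Add2,r3:22
cycle 13: CDB Add2=22; issue SUB r1<-Add2 // r0:11,r1:Add2,r2:22,r3:22
cycle 14: issue MUL r0<-Mul1 // r0:Mul1,r1:Add2,r2:22,r3:22
cycle 15: stall // r0:Mul1,r1:Add2,r2:22,r3:22
cycle 16: CDB Add1=-22; issue ADD r0<-Add1 // r0:Add1,r1:Add2,r2:22,r3:22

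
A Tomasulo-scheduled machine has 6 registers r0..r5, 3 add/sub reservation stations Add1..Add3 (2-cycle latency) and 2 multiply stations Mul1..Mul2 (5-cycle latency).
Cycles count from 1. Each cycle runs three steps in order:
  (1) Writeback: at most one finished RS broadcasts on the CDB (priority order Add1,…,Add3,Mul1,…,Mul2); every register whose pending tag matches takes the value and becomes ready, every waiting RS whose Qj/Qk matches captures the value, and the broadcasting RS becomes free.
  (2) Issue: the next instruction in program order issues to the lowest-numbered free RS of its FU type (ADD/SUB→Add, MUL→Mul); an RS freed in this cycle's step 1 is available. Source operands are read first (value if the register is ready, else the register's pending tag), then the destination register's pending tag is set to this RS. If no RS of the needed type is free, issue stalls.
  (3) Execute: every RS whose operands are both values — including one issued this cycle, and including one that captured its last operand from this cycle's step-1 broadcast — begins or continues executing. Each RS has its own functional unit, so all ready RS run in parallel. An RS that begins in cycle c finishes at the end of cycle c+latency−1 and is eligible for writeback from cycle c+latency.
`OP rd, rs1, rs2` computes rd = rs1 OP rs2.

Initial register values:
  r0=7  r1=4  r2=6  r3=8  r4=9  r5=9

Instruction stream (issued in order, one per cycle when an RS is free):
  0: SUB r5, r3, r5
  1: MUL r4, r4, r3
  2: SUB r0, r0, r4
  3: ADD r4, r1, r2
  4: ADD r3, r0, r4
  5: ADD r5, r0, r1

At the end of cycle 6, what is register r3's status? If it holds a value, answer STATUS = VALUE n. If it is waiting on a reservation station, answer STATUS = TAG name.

STATUS = TAG Add3

c1: issue SUB r5<-Add1 | r0:7,r1:4,r2:6,r3:8,r4:9,r5:Add1
c2: issue MUL r4<-Mul1 | r0:7,r1:4,r2:6,r3:8,r4:Mul1,r5:Add1
c3: CDB Add1=-1; issue SUB r0<-Add1 | r0:Add1,r1:4,r2:6,r3:8,r4:Mul1,r5:-1
c4: issue ADD r4<-Add2 | r0:Add1,r1:4,r2:6,r3:8,r4:Add2,r5:-1
c5: issue ADD r3<-Add3 | r0:Add1,r1:4,r2:6,r3:Add3,r4:Add2,r5:-1
c6: CDB Add2=10; issue ADD r5<-Add2 | r0:Add1,r1:4,r2:6,r3:Add3,r4:10,r5:Add2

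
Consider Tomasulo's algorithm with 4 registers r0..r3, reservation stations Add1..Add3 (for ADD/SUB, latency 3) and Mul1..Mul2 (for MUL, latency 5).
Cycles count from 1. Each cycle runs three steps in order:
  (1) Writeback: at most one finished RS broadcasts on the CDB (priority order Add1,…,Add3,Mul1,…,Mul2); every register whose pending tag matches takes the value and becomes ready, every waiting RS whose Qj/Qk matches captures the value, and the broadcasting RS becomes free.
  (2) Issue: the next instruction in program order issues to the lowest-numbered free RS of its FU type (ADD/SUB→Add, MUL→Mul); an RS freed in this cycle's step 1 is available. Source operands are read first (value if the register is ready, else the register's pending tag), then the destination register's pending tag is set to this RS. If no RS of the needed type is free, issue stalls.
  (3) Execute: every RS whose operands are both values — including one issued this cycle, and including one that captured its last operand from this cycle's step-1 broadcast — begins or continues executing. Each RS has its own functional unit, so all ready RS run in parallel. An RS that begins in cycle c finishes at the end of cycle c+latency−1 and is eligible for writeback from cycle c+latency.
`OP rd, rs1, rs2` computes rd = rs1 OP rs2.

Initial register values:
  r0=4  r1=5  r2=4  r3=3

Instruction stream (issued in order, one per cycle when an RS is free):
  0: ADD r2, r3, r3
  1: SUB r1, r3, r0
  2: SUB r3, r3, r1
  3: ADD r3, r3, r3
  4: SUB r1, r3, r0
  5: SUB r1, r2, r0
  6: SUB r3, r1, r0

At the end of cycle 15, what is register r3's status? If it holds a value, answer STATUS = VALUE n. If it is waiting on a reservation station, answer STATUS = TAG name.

STATUS = VALUE -2

cycle 1: issue ADD r2<-Add1 // r0:4,r1:5,r2:Add1,r3:3
cycle 2: issue SUB r1<-Add2 // r0:4,r1:Add2,r2:Add1,r3:3
cycle 3: issue SUB r3<-Add3 // r0:4,r1:Add2,r2:Add1,r3:Add3
cycle 4: CDB Add1=6; issue ADD r3<-Add1 // r0:4,r1:Add2,r2:6,r3:Add1
cycle 5: CDB Add2=-1; issue SUB r1<-Add2 // r0:4,r1:Add2,r2:6,r3:Add1
cycle 6: stall // r0:4,r1:Add2,r2:6,r3:Add1
cycle 7: stall // r0:4,r1:Add2,r2:6,r3:Add1
cycle 8: CDB Add3=4; issue SUB r1<-Add3 // r0:4,r1:Add3,r2:6,r3:Add1
cycle 9: stall // r0:4,r1:Add3,r2:6,r3:Add1
cycle 10: stall // r0:4,r1:Add3,r2:6,r3:Add1
cycle 11: CDB Add1=8; issue SUB r3<-Add1 // r0:4,r1:Add3,r2:6,r3:Add1
cycle 12: CDB Add3=2 // r0:4,r1:2,r2:6,r3:Add1
cycle 13: - // r0:4,r1:2,r2:6,r3:Add1
cycle 14: CDB Add2=4 // r0:4,r1:2,r2:6,r3:Add1
cycle 15: CDB Add1=-2 // r0:4,r1:2,r2:6,r3:-2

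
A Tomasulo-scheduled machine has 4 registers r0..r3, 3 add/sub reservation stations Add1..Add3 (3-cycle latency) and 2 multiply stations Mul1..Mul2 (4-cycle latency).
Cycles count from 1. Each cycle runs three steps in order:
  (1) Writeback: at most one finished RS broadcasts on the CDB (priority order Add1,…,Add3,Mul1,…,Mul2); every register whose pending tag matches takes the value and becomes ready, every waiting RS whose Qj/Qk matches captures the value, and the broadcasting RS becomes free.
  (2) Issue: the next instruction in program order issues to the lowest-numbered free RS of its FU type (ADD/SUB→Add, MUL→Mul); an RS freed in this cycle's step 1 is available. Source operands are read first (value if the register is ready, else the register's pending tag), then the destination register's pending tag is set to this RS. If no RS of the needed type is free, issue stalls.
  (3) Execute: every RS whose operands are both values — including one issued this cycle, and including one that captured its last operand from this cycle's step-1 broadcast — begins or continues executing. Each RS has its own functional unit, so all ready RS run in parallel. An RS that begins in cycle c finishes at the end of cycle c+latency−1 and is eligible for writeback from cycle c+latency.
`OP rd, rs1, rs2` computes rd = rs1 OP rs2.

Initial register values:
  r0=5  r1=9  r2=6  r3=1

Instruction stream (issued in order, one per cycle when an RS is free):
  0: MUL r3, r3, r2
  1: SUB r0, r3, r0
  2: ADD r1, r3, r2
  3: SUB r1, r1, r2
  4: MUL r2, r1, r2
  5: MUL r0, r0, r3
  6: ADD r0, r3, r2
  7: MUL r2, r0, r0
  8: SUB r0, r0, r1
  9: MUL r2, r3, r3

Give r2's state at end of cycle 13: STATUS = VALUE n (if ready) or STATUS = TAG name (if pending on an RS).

cycle 1: issue MUL r3<-Mul1 // r0:5,r1:9,r2:6,r3:Mul1
cycle 2: issue SUB r0<-Add1 // r0:Add1,r1:9,r2:6,r3:Mul1
cycle 3: issue ADD r1<-Add2 // r0:Add1,r1:Add2,r2:6,r3:Mul1
cycle 4: issue SUB r1<-Add3 // r0:Add1,r1:Add3,r2:6,r3:Mul1
cycle 5: CDB Mul1=6; issue MUL r2<-Mul1 // r0:Add1,r1:Add3,r2:Mul1,r3:6
cycle 6: issue MUL r0<-Mul2 // r0:Mul2,r1:Add3,r2:Mul1,r3:6
cycle 7: stall // r0:Mul2,r1:Add3,r2:Mul1,r3:6
cycle 8: CDB Add1=1; issue ADD r0<-Add1 // r0:Add1,r1:Add3,r2:Mul1,r3:6
cycle 9: CDB Add2=12; stall // r0:Add1,r1:Add3,r2:Mul1,r3:6
cycle 10: stall // r0:Add1,r1:Add3,r2:Mul1,r3:6
cycle 11: stall // r0:Add1,r1:Add3,r2:Mul1,r3:6
cycle 12: CDB Add3=6; stall // r0:Add1,r1:6,r2:Mul1,r3:6
cycle 13: CDB Mul2=6; issue MUL r2<-Mul2 // r0:Add1,r1:6,r2:Mul2,r3:6

STATUS = TAG Mul2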